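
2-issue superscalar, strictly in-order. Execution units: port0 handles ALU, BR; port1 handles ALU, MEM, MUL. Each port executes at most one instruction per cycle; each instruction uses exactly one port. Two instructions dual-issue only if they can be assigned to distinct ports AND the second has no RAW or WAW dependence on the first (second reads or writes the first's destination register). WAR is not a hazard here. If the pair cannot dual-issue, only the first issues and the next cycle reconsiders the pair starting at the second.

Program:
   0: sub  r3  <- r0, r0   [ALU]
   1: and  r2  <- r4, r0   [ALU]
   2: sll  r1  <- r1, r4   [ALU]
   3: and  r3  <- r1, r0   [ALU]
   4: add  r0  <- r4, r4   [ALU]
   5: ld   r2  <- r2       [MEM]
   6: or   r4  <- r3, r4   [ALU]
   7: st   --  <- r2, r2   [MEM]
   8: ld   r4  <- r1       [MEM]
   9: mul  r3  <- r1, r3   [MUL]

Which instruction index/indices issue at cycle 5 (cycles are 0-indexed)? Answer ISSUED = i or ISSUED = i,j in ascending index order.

ISSUED = 8

  cy0 -> i0/i1 (sub and) 2-wide
  cy1 -> i2 (sll) RAW r1
  cy2 -> i3/i4 (and add) 2-wide
  cy3 -> i5/i6 (ld or) 2-wide
  cy4 -> i7 (st) no-port MEM/MEM
  cy5 -> i8 (ld) no-port MEM/MUL
  cy6 -> i9 (mul) tail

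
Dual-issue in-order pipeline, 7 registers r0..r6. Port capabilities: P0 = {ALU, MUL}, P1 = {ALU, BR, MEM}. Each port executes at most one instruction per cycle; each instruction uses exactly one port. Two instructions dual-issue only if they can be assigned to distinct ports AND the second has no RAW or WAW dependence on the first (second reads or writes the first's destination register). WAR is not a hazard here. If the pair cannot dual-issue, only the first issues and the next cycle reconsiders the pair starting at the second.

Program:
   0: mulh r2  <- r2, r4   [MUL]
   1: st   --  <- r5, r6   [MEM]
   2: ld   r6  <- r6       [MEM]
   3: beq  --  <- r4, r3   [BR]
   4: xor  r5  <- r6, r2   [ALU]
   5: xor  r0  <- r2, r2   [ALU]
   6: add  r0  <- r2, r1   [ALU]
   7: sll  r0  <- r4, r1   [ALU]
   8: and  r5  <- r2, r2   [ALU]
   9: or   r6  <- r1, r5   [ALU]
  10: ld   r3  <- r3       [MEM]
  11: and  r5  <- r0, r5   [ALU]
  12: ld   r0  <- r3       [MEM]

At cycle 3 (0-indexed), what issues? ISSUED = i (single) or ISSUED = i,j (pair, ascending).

ISSUED = 5

0. mulh.MUL/st.MEM @i0&i1  | 2-wide
1. ld.MEM @i2  | no-port MEM/BR
2. beq.BR/xor.ALU @i3&i4  | 2-wide
3. xor.ALU @i5  | WAW r0
4. add.ALU @i6  | WAW r0
5. sll.ALU/and.ALU @i7&i8  | 2-wide
6. or.ALU/ld.MEM @i9&i10  | 2-wide
7. and.ALU/ld.MEM @i11&i12  | 2-wide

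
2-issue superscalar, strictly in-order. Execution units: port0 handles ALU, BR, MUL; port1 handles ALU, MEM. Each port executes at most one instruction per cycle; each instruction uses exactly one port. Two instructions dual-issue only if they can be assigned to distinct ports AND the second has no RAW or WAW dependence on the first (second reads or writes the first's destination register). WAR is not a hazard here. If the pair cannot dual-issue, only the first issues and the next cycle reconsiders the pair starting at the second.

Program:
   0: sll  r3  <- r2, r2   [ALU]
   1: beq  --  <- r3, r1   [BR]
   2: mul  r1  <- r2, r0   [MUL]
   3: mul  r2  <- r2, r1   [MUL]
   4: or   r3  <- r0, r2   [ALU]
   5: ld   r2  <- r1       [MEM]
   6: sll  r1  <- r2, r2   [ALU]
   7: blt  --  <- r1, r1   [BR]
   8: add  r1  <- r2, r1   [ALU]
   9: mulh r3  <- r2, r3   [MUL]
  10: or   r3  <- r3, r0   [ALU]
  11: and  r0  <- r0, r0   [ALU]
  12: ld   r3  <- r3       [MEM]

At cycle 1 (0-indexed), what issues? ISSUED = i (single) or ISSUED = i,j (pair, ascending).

ISSUED = 1

c0: i0 sll  RAW r3
c1: i1 beq  no-port BR/MUL
c2: i2 mul  no-port MUL/MUL
c3: i3 mul  RAW r2
c4: i4&i5 or/ld  2-wide
c5: i6 sll  RAW r1
c6: i7&i8 blt/add  2-wide
c7: i9 mulh  RAW+WAW r3
c8: i10&i11 or/and  2-wide
c9: i12 ld  tail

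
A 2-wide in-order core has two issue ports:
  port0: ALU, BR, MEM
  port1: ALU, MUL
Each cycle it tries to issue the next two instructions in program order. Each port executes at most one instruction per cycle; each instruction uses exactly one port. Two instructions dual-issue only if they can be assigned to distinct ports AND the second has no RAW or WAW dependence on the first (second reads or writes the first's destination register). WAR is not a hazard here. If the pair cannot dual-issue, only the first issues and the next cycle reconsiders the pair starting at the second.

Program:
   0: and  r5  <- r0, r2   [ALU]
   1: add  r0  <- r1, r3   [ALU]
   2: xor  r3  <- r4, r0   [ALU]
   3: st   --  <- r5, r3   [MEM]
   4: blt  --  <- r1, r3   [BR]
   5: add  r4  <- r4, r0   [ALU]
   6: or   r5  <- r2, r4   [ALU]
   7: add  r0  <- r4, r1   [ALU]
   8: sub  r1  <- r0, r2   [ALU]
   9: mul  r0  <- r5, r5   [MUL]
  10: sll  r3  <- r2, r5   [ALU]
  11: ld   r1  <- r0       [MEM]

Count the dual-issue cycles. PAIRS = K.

PAIRS = 5

  cy0 -> i0+i1 (and.ALU+add.ALU) dual
  cy1 -> i2 (xor.ALU) RAW r3
  cy2 -> i3 (st.MEM) no-port MEM/BR
  cy3 -> i4+i5 (blt.BR+add.ALU) dual
  cy4 -> i6+i7 (or.ALU+add.ALU) dual
  cy5 -> i8+i9 (sub.ALU+mul.MUL) dual
  cy6 -> i10+i11 (sll.ALU+ld.MEM) dual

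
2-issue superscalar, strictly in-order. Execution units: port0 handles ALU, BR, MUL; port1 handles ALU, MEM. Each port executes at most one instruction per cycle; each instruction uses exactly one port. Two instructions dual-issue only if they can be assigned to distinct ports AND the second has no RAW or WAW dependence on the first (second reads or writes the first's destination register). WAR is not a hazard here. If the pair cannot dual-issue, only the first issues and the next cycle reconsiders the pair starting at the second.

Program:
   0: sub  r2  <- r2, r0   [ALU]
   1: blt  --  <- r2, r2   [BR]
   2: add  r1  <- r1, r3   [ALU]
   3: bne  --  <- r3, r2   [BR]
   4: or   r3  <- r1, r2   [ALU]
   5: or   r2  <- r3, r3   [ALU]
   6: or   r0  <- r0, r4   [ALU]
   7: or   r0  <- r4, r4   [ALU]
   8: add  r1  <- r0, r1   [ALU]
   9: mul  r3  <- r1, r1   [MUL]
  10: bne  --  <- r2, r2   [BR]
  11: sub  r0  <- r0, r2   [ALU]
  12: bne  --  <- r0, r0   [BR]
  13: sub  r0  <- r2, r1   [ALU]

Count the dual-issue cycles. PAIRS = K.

t=0 i0:sub ; RAW r2
t=1 i1+i2:blt;add ; pair
t=2 i3+i4:bne;or ; pair
t=3 i5+i6:or;or ; pair
t=4 i7:or ; RAW r0
t=5 i8:add ; RAW r1
t=6 i9:mul ; no-port MUL/BR
t=7 i10+i11:bne;sub ; pair
t=8 i12+i13:bne;sub ; pair

PAIRS = 5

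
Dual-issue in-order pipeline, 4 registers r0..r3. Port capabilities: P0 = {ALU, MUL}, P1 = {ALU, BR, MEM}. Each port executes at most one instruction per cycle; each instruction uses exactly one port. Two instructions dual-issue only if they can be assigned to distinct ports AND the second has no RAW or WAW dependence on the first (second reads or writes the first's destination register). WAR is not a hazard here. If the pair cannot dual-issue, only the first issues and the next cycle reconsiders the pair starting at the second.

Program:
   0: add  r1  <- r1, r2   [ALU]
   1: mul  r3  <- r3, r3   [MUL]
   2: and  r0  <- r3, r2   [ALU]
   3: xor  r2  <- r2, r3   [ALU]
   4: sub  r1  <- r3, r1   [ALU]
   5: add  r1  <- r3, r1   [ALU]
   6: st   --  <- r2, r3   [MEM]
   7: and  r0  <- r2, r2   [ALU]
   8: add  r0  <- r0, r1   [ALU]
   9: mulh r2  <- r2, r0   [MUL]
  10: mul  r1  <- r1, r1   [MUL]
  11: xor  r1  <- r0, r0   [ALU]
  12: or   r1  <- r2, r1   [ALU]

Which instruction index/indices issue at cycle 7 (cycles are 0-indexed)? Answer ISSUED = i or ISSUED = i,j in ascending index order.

ISSUED = 10

#0 head=0: add.ALU/mul.MUL i0/i1 pair
#1 head=2: and.ALU/xor.ALU i2/i3 pair
#2 head=4: sub.ALU i4 RAW+WAW r1
#3 head=5: add.ALU/st.MEM i5/i6 pair
#4 head=7: and.ALU i7 RAW+WAW r0
#5 head=8: add.ALU i8 RAW r0
#6 head=9: mulh.MUL i9 no-port MUL/MUL
#7 head=10: mul.MUL i10 WAW r1
#8 head=11: xor.ALU i11 RAW+WAW r1
#9 head=12: or.ALU i12 tail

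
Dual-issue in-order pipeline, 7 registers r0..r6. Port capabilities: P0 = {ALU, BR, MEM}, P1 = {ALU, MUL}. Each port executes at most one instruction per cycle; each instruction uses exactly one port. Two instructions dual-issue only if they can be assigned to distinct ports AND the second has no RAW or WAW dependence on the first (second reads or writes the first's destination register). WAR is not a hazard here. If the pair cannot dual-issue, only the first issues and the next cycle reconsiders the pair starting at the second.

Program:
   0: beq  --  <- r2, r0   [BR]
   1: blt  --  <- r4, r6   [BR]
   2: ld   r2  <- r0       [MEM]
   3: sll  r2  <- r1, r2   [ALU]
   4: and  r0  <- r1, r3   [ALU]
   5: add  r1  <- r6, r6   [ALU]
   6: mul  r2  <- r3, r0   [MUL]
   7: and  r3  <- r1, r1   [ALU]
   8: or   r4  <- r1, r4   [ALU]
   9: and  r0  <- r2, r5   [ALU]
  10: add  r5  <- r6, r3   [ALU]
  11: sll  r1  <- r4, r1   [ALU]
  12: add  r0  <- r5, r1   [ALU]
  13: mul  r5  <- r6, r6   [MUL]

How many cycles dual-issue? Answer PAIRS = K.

[0] i0  beq  -- no-port BR/BR
[1] i1  blt  -- no-port BR/MEM
[2] i2  ld  -- RAW+WAW r2
[3] i3,i4  sll and  -- pair
[4] i5,i6  add mul  -- pair
[5] i7,i8  and or  -- pair
[6] i9,i10  and add  -- pair
[7] i11  sll  -- RAW r1
[8] i12,i13  add mul  -- pair

PAIRS = 5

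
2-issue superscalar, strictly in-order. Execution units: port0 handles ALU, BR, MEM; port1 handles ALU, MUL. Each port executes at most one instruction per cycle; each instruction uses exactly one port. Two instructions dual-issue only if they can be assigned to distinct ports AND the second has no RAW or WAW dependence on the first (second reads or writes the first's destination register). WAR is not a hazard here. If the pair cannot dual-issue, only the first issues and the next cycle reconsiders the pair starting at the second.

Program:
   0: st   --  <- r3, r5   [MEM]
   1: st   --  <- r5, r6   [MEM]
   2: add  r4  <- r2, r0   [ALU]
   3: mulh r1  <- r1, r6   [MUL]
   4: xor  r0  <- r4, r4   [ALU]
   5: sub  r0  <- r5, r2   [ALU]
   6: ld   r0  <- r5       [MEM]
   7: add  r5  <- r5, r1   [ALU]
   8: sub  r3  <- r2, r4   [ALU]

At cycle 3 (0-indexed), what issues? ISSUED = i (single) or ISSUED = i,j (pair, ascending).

0. st @i0  | no-port MEM/MEM
1. st add @i1/i2  | 2-wide
2. mulh xor @i3/i4  | 2-wide
3. sub @i5  | WAW r0
4. ld add @i6/i7  | 2-wide
5. sub @i8  | tail

ISSUED = 5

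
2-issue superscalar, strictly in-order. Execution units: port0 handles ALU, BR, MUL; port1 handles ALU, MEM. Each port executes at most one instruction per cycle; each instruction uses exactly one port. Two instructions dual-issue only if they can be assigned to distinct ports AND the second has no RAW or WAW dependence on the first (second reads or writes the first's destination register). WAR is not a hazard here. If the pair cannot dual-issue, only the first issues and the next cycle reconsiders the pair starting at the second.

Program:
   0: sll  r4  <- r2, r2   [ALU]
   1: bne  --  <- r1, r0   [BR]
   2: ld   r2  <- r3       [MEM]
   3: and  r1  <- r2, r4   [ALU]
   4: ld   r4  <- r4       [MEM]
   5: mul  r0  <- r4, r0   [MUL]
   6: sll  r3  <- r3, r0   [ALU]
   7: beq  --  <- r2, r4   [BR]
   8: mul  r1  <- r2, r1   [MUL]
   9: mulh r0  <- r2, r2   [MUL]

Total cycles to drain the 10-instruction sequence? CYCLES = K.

0. sll.ALU bne.BR @i0+i1  | dual
1. ld.MEM @i2  | RAW r2
2. and.ALU ld.MEM @i3+i4  | dual
3. mul.MUL @i5  | RAW r0
4. sll.ALU beq.BR @i6+i7  | dual
5. mul.MUL @i8  | no-port MUL/MUL
6. mulh.MUL @i9  | tail

CYCLES = 7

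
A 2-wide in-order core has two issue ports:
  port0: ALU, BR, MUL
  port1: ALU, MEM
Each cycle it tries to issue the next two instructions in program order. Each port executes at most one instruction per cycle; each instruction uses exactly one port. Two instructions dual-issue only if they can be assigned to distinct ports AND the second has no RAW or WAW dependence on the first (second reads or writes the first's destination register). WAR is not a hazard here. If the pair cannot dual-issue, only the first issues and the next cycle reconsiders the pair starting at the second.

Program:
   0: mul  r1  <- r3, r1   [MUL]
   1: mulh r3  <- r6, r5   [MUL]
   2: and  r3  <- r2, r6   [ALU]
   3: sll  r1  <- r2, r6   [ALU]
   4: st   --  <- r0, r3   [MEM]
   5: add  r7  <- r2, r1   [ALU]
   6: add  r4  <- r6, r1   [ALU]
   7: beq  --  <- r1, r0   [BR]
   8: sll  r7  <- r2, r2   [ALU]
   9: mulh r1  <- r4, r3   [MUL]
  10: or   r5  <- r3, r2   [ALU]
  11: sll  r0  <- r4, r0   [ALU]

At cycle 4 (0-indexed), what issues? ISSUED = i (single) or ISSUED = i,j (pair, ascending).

0. mul.MUL @i0  | no-port MUL/MUL
1. mulh.MUL @i1  | WAW r3
2. and.ALU+sll.ALU @i2&i3  | dual
3. st.MEM+add.ALU @i4&i5  | dual
4. add.ALU+beq.BR @i6&i7  | dual
5. sll.ALU+mulh.MUL @i8&i9  | dual
6. or.ALU+sll.ALU @i10&i11  | dual

ISSUED = 6,7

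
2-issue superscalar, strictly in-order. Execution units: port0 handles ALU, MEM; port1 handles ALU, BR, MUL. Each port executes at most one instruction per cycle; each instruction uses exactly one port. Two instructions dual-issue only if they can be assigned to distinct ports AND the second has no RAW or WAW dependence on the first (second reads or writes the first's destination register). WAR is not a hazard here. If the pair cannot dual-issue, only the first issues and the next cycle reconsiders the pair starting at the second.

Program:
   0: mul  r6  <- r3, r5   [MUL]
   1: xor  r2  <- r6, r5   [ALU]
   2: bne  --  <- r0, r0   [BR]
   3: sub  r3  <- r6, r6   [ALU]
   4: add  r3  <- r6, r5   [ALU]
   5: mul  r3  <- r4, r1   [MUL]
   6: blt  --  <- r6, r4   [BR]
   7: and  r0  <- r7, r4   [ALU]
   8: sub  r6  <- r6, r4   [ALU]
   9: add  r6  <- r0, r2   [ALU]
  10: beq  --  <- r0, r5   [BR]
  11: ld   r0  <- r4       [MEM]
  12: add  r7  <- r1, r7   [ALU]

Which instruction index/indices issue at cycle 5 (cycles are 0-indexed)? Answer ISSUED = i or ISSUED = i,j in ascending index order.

ISSUED = 6,7

c0: i0 mul  RAW r6
c1: i1/i2 xor bne  2-wide
c2: i3 sub  WAW r3
c3: i4 add  WAW r3
c4: i5 mul  no-port MUL/BR
c5: i6/i7 blt and  2-wide
c6: i8 sub  WAW r6
c7: i9/i10 add beq  2-wide
c8: i11/i12 ld add  2-wide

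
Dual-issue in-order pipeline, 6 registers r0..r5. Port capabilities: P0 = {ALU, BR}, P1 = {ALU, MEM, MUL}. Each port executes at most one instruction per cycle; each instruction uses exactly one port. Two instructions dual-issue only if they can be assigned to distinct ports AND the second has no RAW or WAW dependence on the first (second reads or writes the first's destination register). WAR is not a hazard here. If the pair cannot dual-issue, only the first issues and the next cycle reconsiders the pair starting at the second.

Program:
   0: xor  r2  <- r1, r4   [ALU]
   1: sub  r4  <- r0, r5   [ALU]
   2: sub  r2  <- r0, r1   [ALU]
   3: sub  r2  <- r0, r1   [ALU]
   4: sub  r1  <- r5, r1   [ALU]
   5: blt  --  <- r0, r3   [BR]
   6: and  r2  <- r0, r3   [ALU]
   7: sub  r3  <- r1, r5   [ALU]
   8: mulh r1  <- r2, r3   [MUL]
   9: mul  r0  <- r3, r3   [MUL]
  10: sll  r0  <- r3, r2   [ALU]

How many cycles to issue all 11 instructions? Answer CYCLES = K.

#0 head=0: xor.ALU;sub.ALU i0,i1 pair
#1 head=2: sub.ALU i2 WAW r2
#2 head=3: sub.ALU;sub.ALU i3,i4 pair
#3 head=5: blt.BR;and.ALU i5,i6 pair
#4 head=7: sub.ALU i7 RAW r3
#5 head=8: mulh.MUL i8 no-port MUL/MUL
#6 head=9: mul.MUL i9 WAW r0
#7 head=10: sll.ALU i10 tail

CYCLES = 8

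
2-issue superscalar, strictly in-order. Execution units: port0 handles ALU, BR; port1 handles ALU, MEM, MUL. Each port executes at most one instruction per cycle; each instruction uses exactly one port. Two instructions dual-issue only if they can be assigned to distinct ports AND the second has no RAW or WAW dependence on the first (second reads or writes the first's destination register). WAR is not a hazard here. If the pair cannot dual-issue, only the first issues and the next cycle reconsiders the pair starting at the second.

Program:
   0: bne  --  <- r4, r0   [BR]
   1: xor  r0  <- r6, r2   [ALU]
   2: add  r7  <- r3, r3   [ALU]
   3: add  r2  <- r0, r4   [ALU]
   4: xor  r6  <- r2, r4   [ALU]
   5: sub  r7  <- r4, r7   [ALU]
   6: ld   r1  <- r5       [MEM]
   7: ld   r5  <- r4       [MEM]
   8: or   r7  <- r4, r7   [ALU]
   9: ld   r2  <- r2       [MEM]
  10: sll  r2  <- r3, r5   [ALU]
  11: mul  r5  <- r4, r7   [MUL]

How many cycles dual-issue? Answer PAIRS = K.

0. bne.BR xor.ALU @i0,i1  | dual
1. add.ALU add.ALU @i2,i3  | dual
2. xor.ALU sub.ALU @i4,i5  | dual
3. ld.MEM @i6  | no-port MEM/MEM
4. ld.MEM or.ALU @i7,i8  | dual
5. ld.MEM @i9  | WAW r2
6. sll.ALU mul.MUL @i10,i11  | dual

PAIRS = 5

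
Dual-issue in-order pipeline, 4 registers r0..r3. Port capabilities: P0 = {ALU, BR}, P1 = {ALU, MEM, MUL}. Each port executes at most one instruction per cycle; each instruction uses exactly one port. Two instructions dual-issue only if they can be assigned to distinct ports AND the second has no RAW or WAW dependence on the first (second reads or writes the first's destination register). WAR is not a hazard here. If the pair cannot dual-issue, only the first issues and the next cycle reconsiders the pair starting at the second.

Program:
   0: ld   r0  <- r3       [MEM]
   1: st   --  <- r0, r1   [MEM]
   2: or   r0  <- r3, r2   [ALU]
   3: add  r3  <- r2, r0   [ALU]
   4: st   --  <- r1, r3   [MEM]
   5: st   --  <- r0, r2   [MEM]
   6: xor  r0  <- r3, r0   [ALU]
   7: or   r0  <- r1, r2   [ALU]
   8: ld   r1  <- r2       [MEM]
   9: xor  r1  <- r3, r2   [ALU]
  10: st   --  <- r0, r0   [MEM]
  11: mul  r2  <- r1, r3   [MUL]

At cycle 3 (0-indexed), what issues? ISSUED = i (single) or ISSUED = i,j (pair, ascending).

t=0 i0:ld.MEM ; no-port MEM/MEM
t=1 i1/i2:st.MEM+or.ALU ; dual
t=2 i3:add.ALU ; RAW r3
t=3 i4:st.MEM ; no-port MEM/MEM
t=4 i5/i6:st.MEM+xor.ALU ; dual
t=5 i7/i8:or.ALU+ld.MEM ; dual
t=6 i9/i10:xor.ALU+st.MEM ; dual
t=7 i11:mul.MUL ; tail

ISSUED = 4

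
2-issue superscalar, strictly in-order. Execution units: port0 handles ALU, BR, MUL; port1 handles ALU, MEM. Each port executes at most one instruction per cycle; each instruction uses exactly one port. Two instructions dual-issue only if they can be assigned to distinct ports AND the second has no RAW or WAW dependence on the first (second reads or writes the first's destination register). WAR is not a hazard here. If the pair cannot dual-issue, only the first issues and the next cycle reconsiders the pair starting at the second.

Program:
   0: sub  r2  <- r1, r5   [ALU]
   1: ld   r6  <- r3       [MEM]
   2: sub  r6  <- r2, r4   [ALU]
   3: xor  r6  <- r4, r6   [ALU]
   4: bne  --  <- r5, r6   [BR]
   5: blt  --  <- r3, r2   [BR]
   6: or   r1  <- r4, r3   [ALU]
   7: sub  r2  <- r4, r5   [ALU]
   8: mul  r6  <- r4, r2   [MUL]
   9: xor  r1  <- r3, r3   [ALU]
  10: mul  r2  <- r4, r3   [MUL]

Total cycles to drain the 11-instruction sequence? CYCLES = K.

CYCLES = 8

  cy0 -> i0,i1 (sub.ALU ld.MEM) pair
  cy1 -> i2 (sub.ALU) RAW+WAW r6
  cy2 -> i3 (xor.ALU) RAW r6
  cy3 -> i4 (bne.BR) no-port BR/BR
  cy4 -> i5,i6 (blt.BR or.ALU) pair
  cy5 -> i7 (sub.ALU) RAW r2
  cy6 -> i8,i9 (mul.MUL xor.ALU) pair
  cy7 -> i10 (mul.MUL) tail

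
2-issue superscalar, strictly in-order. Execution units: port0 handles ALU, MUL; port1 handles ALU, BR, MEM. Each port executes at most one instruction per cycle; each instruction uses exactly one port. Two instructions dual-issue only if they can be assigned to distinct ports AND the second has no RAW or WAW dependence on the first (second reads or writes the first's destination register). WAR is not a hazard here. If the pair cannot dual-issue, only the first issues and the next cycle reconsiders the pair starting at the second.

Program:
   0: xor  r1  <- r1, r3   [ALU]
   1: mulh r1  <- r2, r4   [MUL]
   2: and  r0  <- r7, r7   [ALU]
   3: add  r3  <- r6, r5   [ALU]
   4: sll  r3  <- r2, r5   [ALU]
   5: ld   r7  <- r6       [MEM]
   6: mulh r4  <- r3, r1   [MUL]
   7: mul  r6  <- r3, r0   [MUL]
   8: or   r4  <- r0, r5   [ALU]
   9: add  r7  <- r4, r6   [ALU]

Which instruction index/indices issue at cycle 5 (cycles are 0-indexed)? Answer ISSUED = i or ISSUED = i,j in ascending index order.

ISSUED = 7,8

t=0 i0:xor ; WAW r1
t=1 i1/i2:mulh;and ; dual
t=2 i3:add ; WAW r3
t=3 i4/i5:sll;ld ; dual
t=4 i6:mulh ; no-port MUL/MUL
t=5 i7/i8:mul;or ; dual
t=6 i9:add ; tail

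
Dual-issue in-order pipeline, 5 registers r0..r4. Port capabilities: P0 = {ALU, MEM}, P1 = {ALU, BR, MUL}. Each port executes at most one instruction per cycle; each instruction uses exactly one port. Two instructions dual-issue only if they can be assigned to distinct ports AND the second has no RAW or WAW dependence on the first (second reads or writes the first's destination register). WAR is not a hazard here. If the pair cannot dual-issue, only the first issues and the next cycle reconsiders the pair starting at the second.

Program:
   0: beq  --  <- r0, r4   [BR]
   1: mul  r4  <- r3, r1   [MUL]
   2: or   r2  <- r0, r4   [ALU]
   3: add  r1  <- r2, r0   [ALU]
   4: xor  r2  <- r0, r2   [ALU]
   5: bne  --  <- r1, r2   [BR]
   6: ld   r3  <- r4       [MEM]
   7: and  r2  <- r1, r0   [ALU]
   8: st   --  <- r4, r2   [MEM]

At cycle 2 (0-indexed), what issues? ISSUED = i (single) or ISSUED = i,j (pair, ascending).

ISSUED = 2

[0] i0  beq  -- no-port BR/MUL
[1] i1  mul  -- RAW r4
[2] i2  or  -- RAW r2
[3] i3+i4  add xor  -- pair
[4] i5+i6  bne ld  -- pair
[5] i7  and  -- RAW r2
[6] i8  st  -- tail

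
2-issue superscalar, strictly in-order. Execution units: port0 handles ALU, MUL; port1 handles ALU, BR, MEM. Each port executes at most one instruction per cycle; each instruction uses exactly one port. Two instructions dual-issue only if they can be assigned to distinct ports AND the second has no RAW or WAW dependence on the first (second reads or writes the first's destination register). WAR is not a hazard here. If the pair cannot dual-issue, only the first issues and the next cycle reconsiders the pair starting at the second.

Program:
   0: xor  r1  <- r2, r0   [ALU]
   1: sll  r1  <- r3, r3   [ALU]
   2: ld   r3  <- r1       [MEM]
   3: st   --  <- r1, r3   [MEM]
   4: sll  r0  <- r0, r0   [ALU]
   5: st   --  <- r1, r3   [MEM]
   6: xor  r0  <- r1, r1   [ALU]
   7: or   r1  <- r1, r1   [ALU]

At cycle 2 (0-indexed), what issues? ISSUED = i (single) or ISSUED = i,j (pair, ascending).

ISSUED = 2

#0 head=0: xor.ALU i0 WAW r1
#1 head=1: sll.ALU i1 RAW r1
#2 head=2: ld.MEM i2 no-port MEM/MEM
#3 head=3: st.MEM+sll.ALU i3+i4 pair
#4 head=5: st.MEM+xor.ALU i5+i6 pair
#5 head=7: or.ALU i7 tail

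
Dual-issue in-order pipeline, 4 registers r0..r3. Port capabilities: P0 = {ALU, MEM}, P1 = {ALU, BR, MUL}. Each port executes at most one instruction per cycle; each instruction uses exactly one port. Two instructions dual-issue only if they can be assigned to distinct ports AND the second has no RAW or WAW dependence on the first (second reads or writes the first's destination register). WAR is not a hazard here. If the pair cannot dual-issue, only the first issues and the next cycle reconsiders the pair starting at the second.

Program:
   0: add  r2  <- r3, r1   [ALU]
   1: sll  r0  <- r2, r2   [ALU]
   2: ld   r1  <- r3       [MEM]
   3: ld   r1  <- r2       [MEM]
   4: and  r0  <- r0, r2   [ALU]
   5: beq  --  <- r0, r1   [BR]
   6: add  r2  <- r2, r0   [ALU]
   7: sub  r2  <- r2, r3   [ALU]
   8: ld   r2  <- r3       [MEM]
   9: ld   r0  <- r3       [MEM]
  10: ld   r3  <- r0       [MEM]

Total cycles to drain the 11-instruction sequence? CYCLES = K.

CYCLES = 8

t=0 i0:add.ALU ; RAW r2
t=1 i1&i2:sll.ALU;ld.MEM ; pair
t=2 i3&i4:ld.MEM;and.ALU ; pair
t=3 i5&i6:beq.BR;add.ALU ; pair
t=4 i7:sub.ALU ; WAW r2
t=5 i8:ld.MEM ; no-port MEM/MEM
t=6 i9:ld.MEM ; no-port MEM/MEM
t=7 i10:ld.MEM ; tail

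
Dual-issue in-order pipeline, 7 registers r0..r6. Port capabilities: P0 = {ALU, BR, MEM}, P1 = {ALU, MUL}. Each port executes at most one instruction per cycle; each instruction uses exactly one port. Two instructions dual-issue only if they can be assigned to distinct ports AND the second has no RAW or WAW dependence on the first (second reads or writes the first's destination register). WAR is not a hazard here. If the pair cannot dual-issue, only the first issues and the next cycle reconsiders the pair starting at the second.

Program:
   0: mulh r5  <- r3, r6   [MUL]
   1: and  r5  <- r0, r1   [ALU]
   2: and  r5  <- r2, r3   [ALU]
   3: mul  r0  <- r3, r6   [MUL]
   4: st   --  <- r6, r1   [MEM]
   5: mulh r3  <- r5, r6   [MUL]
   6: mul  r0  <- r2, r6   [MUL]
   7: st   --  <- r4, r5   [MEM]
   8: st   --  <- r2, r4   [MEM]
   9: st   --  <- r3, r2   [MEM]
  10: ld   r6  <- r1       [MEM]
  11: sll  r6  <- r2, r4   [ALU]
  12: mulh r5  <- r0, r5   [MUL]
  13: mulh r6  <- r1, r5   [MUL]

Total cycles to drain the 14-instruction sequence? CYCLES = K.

CYCLES = 10

[0] i0  mulh.MUL  -- WAW r5
[1] i1  and.ALU  -- WAW r5
[2] i2,i3  and.ALU/mul.MUL  -- 2-wide
[3] i4,i5  st.MEM/mulh.MUL  -- 2-wide
[4] i6,i7  mul.MUL/st.MEM  -- 2-wide
[5] i8  st.MEM  -- no-port MEM/MEM
[6] i9  st.MEM  -- no-port MEM/MEM
[7] i10  ld.MEM  -- WAW r6
[8] i11,i12  sll.ALU/mulh.MUL  -- 2-wide
[9] i13  mulh.MUL  -- tail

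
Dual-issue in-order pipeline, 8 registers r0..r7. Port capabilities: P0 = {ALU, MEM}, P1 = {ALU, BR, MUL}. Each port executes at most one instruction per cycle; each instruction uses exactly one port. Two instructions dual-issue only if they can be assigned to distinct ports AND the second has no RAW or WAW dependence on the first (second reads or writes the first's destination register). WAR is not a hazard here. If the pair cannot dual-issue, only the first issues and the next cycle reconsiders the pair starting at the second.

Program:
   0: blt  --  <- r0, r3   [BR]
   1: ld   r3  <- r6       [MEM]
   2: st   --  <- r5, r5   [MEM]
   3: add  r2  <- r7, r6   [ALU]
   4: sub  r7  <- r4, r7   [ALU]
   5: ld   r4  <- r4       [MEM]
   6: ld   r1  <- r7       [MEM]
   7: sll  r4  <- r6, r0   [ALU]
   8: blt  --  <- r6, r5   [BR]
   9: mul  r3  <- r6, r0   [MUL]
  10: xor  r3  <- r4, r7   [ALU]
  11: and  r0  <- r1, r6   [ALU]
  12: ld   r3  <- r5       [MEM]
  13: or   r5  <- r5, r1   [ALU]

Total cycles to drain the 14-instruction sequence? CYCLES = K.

#0 head=0: blt.BR/ld.MEM i0,i1 pair
#1 head=2: st.MEM/add.ALU i2,i3 pair
#2 head=4: sub.ALU/ld.MEM i4,i5 pair
#3 head=6: ld.MEM/sll.ALU i6,i7 pair
#4 head=8: blt.BR i8 no-port BR/MUL
#5 head=9: mul.MUL i9 WAW r3
#6 head=10: xor.ALU/and.ALU i10,i11 pair
#7 head=12: ld.MEM/or.ALU i12,i13 pair

CYCLES = 8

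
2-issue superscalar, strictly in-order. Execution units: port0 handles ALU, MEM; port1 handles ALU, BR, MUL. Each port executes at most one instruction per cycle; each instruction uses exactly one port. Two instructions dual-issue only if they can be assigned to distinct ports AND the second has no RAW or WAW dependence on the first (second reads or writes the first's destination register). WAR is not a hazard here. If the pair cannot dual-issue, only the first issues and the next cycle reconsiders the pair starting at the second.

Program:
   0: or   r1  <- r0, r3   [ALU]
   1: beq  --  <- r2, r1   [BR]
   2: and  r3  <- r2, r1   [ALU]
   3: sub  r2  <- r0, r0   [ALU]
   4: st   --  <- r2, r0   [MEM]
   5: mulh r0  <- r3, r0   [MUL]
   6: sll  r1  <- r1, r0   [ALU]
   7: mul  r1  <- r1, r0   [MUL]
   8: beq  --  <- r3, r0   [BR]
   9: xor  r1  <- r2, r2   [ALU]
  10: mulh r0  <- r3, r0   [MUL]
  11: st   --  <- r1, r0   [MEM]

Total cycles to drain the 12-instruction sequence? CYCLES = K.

[0] i0  or  -- RAW r1
[1] i1+i2  beq;and  -- 2-wide
[2] i3  sub  -- RAW r2
[3] i4+i5  st;mulh  -- 2-wide
[4] i6  sll  -- RAW+WAW r1
[5] i7  mul  -- no-port MUL/BR
[6] i8+i9  beq;xor  -- 2-wide
[7] i10  mulh  -- RAW r0
[8] i11  st  -- tail

CYCLES = 9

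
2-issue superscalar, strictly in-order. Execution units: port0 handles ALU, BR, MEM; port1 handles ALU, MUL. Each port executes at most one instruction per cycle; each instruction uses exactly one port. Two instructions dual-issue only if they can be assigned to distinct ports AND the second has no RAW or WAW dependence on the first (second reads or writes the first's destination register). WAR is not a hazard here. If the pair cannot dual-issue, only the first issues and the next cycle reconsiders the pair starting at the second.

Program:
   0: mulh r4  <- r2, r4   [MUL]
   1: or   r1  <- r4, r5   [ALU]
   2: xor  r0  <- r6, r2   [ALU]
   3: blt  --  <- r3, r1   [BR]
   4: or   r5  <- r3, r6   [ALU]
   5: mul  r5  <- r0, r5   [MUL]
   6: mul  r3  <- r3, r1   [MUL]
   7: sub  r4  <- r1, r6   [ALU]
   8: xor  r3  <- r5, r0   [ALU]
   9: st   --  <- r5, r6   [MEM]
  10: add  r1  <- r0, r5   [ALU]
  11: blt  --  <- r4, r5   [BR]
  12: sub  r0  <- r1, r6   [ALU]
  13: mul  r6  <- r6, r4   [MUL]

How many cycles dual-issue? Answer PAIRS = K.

PAIRS = 6

#0 head=0: mulh i0 RAW r4
#1 head=1: or;xor i1,i2 2-wide
#2 head=3: blt;or i3,i4 2-wide
#3 head=5: mul i5 no-port MUL/MUL
#4 head=6: mul;sub i6,i7 2-wide
#5 head=8: xor;st i8,i9 2-wide
#6 head=10: add;blt i10,i11 2-wide
#7 head=12: sub;mul i12,i13 2-wide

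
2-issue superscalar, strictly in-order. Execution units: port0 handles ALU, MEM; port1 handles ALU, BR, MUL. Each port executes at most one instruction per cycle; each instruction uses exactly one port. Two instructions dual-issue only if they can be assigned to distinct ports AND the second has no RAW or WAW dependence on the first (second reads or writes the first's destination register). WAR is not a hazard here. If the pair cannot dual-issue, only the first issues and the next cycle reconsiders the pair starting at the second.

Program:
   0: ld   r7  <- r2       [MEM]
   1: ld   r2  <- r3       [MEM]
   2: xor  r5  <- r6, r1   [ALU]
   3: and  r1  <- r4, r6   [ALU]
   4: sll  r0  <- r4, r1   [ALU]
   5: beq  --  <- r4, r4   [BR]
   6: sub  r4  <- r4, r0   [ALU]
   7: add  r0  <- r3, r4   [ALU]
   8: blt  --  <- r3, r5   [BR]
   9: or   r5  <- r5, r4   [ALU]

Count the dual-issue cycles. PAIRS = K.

[0] i0  ld.MEM  -- no-port MEM/MEM
[1] i1/i2  ld.MEM xor.ALU  -- pair
[2] i3  and.ALU  -- RAW r1
[3] i4/i5  sll.ALU beq.BR  -- pair
[4] i6  sub.ALU  -- RAW r4
[5] i7/i8  add.ALU blt.BR  -- pair
[6] i9  or.ALU  -- tail

PAIRS = 3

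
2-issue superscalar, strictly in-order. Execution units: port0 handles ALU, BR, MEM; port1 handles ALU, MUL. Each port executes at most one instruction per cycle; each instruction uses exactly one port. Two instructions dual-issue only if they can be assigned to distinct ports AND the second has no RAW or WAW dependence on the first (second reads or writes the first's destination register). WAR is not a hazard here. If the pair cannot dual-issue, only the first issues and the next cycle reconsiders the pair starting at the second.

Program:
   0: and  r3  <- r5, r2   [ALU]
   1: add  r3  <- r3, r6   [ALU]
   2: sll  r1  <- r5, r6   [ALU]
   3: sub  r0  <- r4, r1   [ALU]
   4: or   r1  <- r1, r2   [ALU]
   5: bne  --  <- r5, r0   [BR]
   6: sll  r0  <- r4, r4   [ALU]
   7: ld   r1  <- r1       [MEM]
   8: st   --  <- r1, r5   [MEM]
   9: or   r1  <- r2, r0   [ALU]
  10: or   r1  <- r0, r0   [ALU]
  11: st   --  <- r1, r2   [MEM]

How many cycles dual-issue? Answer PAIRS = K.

PAIRS = 4

t=0 i0:and ; RAW+WAW r3
t=1 i1+i2:add;sll ; 2-wide
t=2 i3+i4:sub;or ; 2-wide
t=3 i5+i6:bne;sll ; 2-wide
t=4 i7:ld ; no-port MEM/MEM
t=5 i8+i9:st;or ; 2-wide
t=6 i10:or ; RAW r1
t=7 i11:st ; tail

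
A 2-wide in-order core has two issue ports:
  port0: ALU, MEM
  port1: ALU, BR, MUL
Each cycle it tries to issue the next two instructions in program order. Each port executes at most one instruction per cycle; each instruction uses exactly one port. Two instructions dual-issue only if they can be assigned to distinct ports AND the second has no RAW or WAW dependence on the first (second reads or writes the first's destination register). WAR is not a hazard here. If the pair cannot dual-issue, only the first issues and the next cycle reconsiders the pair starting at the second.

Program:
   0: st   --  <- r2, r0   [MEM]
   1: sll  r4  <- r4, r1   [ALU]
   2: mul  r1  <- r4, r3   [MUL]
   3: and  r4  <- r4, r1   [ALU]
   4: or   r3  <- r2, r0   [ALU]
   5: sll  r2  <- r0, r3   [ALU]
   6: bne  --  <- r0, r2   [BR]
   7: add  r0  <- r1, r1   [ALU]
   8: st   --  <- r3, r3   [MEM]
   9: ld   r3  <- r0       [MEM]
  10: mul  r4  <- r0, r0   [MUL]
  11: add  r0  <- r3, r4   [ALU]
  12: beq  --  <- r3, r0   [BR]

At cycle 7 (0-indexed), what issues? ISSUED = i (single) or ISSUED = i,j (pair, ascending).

c0: i0,i1 st.MEM;sll.ALU  2-wide
c1: i2 mul.MUL  RAW r1
c2: i3,i4 and.ALU;or.ALU  2-wide
c3: i5 sll.ALU  RAW r2
c4: i6,i7 bne.BR;add.ALU  2-wide
c5: i8 st.MEM  no-port MEM/MEM
c6: i9,i10 ld.MEM;mul.MUL  2-wide
c7: i11 add.ALU  RAW r0
c8: i12 beq.BR  tail

ISSUED = 11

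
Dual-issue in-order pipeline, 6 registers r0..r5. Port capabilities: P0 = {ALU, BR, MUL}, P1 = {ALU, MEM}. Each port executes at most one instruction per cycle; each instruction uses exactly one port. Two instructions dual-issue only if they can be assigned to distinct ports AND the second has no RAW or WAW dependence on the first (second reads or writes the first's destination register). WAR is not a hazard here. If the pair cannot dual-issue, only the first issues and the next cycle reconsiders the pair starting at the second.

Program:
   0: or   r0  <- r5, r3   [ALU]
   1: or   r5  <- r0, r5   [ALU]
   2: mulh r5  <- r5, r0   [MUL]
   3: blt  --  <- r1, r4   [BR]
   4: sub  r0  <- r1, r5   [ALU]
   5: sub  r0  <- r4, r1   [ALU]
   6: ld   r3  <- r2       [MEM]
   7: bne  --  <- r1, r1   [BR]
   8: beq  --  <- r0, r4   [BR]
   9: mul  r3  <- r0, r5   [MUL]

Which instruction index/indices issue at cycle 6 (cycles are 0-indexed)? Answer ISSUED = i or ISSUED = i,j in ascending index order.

ISSUED = 8

  cy0 -> i0 (or.ALU) RAW r0
  cy1 -> i1 (or.ALU) RAW+WAW r5
  cy2 -> i2 (mulh.MUL) no-port MUL/BR
  cy3 -> i3+i4 (blt.BR/sub.ALU) 2-wide
  cy4 -> i5+i6 (sub.ALU/ld.MEM) 2-wide
  cy5 -> i7 (bne.BR) no-port BR/BR
  cy6 -> i8 (beq.BR) no-port BR/MUL
  cy7 -> i9 (mul.MUL) tail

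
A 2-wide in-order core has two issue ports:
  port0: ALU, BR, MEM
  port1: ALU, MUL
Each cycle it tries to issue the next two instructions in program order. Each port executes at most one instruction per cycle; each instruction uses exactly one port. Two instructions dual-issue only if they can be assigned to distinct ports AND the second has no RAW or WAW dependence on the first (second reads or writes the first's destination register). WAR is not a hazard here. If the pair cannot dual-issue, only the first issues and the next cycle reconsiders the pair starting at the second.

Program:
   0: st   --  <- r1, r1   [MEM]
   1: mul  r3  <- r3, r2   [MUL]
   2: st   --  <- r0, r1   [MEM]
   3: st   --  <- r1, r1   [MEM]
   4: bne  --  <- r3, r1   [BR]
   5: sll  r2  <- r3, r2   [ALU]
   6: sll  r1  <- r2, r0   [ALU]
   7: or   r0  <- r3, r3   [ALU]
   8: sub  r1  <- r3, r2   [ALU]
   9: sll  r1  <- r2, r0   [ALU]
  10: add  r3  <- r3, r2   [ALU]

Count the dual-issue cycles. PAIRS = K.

0. st;mul @i0&i1  | dual
1. st @i2  | no-port MEM/MEM
2. st @i3  | no-port MEM/BR
3. bne;sll @i4&i5  | dual
4. sll;or @i6&i7  | dual
5. sub @i8  | WAW r1
6. sll;add @i9&i10  | dual

PAIRS = 4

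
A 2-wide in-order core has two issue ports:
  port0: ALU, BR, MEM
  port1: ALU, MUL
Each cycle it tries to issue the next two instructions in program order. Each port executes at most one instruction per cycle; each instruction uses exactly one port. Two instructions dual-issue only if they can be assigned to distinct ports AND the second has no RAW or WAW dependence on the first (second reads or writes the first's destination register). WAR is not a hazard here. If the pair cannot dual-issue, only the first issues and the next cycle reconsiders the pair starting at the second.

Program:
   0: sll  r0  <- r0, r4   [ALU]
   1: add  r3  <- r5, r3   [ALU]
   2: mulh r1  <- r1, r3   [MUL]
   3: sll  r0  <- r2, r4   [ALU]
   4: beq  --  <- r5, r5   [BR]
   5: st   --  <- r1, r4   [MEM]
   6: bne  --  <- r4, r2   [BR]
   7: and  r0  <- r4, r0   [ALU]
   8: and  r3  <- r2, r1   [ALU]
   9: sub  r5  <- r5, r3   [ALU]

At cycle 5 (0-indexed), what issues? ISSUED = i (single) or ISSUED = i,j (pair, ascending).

ISSUED = 8

0. sll/add @i0,i1  | pair
1. mulh/sll @i2,i3  | pair
2. beq @i4  | no-port BR/MEM
3. st @i5  | no-port MEM/BR
4. bne/and @i6,i7  | pair
5. and @i8  | RAW r3
6. sub @i9  | tail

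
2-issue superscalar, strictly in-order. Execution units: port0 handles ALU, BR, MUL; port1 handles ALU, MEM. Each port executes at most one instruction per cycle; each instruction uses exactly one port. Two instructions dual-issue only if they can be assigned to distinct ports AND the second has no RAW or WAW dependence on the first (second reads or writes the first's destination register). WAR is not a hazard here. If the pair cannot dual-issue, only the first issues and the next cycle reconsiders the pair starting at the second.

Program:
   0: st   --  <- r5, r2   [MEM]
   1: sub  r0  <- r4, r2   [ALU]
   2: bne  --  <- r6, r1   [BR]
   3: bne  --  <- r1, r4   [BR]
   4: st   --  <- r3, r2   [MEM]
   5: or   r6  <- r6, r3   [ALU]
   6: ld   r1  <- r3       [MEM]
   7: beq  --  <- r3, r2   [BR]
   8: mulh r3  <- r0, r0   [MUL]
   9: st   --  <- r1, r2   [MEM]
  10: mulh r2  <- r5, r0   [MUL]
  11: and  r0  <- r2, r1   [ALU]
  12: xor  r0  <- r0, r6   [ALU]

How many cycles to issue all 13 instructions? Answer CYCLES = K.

[0] i0,i1  st sub  -- 2-wide
[1] i2  bne  -- no-port BR/BR
[2] i3,i4  bne st  -- 2-wide
[3] i5,i6  or ld  -- 2-wide
[4] i7  beq  -- no-port BR/MUL
[5] i8,i9  mulh st  -- 2-wide
[6] i10  mulh  -- RAW r2
[7] i11  and  -- RAW+WAW r0
[8] i12  xor  -- tail

CYCLES = 9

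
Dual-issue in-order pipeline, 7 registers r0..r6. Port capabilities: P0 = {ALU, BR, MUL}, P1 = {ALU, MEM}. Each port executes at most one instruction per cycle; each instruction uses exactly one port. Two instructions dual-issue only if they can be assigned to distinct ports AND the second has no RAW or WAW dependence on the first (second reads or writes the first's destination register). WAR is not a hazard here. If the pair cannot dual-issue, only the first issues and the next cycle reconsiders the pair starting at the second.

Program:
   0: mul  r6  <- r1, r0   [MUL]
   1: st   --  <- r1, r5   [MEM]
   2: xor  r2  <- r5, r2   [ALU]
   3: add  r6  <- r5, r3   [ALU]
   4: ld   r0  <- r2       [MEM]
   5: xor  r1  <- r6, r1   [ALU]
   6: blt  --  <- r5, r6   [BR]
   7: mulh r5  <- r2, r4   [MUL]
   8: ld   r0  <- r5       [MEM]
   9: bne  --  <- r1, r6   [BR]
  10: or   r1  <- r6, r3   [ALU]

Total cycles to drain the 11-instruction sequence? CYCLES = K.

CYCLES = 7

[0] i0&i1  mul.MUL st.MEM  -- pair
[1] i2&i3  xor.ALU add.ALU  -- pair
[2] i4&i5  ld.MEM xor.ALU  -- pair
[3] i6  blt.BR  -- no-port BR/MUL
[4] i7  mulh.MUL  -- RAW r5
[5] i8&i9  ld.MEM bne.BR  -- pair
[6] i10  or.ALU  -- tail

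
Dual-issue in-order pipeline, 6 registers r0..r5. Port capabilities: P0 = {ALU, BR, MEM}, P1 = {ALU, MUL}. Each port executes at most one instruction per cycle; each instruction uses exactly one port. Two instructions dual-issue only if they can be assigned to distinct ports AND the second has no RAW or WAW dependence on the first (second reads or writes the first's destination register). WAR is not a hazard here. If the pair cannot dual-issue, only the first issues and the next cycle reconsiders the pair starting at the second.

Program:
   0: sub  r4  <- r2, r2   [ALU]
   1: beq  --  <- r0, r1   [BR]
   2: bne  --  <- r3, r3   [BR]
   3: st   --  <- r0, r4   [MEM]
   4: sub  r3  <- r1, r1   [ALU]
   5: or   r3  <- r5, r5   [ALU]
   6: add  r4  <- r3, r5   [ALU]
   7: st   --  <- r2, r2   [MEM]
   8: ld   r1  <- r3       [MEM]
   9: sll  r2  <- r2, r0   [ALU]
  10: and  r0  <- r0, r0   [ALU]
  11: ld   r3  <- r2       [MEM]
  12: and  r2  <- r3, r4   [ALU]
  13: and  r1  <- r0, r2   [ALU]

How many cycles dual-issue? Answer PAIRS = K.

#0 head=0: sub.ALU+beq.BR i0+i1 2-wide
#1 head=2: bne.BR i2 no-port BR/MEM
#2 head=3: st.MEM+sub.ALU i3+i4 2-wide
#3 head=5: or.ALU i5 RAW r3
#4 head=6: add.ALU+st.MEM i6+i7 2-wide
#5 head=8: ld.MEM+sll.ALU i8+i9 2-wide
#6 head=10: and.ALU+ld.MEM i10+i11 2-wide
#7 head=12: and.ALU i12 RAW r2
#8 head=13: and.ALU i13 tail

PAIRS = 5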